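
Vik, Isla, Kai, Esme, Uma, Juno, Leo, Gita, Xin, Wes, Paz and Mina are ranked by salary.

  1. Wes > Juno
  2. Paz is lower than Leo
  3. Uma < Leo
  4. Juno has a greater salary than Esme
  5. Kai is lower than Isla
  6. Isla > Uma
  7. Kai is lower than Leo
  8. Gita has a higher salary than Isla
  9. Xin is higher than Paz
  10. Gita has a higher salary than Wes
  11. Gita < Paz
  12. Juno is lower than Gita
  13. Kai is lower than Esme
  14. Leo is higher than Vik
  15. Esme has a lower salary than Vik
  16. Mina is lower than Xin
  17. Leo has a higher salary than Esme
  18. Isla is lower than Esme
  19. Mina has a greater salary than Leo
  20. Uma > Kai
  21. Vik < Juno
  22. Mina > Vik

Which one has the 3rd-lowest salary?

Isla

The consecutive relations fix a unique order: Kai < Uma < Isla < Esme < Vik < Juno < Wes < Gita < Paz < Leo < Mina < Xin.
The 3rd smallest is Isla.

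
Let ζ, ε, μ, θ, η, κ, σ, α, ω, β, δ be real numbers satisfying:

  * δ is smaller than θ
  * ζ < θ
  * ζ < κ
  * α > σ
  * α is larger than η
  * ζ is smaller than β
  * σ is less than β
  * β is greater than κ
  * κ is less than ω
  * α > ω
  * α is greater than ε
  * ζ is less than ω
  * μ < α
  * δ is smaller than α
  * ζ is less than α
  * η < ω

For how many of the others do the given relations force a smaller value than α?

The elements the relations force below α are σ, ζ, μ, η, κ, ε, δ, ω — no chain reaches any other.
That is 8.

8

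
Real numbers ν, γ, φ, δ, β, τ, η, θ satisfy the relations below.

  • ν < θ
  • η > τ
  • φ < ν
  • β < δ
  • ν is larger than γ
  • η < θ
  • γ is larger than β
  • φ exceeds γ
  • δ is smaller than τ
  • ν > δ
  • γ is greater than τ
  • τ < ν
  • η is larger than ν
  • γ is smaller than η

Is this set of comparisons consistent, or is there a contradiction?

Every relation is compatible with β < δ < τ < γ < φ < ν < η < θ; the set is consistent.

consistent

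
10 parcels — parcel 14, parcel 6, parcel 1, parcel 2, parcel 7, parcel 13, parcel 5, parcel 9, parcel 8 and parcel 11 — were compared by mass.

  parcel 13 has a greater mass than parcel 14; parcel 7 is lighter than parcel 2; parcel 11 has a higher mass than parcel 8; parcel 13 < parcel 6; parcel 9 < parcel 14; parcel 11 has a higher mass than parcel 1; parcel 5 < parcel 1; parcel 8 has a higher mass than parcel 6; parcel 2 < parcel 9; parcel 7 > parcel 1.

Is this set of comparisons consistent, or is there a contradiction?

The single ordering parcel 5 < parcel 1 < parcel 7 < parcel 2 < parcel 9 < parcel 14 < parcel 13 < parcel 6 < parcel 8 < parcel 11 satisfies every listed relation, so no contradiction arises.

consistent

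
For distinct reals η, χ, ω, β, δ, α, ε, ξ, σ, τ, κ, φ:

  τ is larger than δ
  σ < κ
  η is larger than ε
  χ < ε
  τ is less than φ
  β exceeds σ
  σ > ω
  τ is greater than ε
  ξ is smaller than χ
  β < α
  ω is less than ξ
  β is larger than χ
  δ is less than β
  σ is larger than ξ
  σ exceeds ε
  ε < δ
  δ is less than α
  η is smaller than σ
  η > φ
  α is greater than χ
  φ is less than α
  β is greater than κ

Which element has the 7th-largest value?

τ

Chaining the given pairs: ω < ξ < χ < ε < δ < τ < φ < η < σ < κ < β < α.
Counting 7 from the largest end gives τ.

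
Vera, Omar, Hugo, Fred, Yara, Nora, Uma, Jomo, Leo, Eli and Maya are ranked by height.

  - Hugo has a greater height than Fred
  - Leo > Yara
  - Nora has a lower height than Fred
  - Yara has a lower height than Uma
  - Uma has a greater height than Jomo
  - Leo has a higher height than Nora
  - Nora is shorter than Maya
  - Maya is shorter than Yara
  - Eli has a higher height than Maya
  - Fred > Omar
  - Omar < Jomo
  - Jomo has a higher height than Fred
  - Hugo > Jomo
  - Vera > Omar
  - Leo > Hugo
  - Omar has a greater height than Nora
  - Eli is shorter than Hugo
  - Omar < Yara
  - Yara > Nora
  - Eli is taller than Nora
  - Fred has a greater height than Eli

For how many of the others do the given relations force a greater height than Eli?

5

Directly above Eli: Fred, Hugo.
One step further: Jomo, Leo (4 so far).
One step further: Uma (5 so far).
Nothing else is reachable above Eli; 5 in all.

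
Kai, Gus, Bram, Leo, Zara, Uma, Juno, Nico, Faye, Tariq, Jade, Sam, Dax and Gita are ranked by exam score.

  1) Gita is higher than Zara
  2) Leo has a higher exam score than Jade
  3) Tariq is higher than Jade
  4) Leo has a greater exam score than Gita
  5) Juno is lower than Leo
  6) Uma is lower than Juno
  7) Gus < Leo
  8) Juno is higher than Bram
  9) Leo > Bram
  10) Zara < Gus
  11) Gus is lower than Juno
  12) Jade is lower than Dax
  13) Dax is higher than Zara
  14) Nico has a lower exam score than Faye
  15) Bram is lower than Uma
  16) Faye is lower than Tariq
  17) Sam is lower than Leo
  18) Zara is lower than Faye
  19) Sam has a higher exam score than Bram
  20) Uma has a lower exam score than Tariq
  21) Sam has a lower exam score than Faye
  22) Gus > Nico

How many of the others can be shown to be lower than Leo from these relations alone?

The elements the relations force below Leo are Zara, Nico, Bram, Gus, Gita, Sam, Uma, Jade, Juno — no chain reaches any other.
That is 9.

9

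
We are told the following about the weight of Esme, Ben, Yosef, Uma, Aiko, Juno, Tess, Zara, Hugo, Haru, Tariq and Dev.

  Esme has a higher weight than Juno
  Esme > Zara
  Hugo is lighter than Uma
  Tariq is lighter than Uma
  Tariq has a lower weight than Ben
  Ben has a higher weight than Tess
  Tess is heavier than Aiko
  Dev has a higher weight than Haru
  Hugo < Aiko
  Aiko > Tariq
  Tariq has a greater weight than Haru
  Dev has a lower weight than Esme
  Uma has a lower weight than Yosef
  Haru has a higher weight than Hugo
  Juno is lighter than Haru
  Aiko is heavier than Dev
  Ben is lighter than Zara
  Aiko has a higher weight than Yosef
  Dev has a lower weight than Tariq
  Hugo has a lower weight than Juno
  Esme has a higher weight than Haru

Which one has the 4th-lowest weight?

The consecutive relations fix a unique order: Hugo < Juno < Haru < Dev < Tariq < Uma < Yosef < Aiko < Tess < Ben < Zara < Esme.
The 4th smallest is Dev.

Dev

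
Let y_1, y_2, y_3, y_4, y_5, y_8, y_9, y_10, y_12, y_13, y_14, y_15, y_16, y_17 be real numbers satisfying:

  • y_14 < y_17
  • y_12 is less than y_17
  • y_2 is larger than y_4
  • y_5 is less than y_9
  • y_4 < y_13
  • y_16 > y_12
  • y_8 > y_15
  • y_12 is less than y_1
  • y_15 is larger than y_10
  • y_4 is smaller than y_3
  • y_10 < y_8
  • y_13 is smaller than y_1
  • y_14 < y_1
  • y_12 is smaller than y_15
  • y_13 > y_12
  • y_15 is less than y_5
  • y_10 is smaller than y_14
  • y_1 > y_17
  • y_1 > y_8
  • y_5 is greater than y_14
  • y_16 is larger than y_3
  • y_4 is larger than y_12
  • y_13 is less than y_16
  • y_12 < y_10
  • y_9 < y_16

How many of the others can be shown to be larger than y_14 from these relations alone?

From y_14 the given relations immediately reach y_17, y_5, y_1.
From those, y_9 — 4 in total.
From those, y_16 — 5 in total.
Nothing else is reachable above y_14; 5 in all.

5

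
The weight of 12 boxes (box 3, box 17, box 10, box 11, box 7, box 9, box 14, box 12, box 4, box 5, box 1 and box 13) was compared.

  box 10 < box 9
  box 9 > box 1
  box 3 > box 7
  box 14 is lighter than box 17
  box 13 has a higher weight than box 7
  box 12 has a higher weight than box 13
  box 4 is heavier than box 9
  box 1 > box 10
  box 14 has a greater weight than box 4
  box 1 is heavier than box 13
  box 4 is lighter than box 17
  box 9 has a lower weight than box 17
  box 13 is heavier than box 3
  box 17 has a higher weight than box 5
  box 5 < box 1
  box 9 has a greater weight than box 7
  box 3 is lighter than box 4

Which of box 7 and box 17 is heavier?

box 17

box 7 < box 13 and box 13 < box 1 give box 7 < box 1.
Then box 1 < box 9 extends the chain to box 9.
With box 9 < box 4: box 7 < box 13 < box 1 < box 9 < box 4.
With box 4 < box 14: box 7 < box 13 < box 1 < box 9 < box 4 < box 14.
Then box 14 < box 17 extends the chain to box 17.
So box 7 < box 17; box 17 is the heavier of the two.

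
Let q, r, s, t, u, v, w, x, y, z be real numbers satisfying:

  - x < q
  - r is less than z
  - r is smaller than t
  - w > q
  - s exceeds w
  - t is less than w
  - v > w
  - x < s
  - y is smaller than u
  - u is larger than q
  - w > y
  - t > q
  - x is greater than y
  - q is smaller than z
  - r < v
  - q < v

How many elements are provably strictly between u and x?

The relations place x below u. An element lies strictly between them when it is forced above x and also forced below u.
Above x: {q, z, t, w, s, v}. Below u: {y, q}.
Intersection: {q} — 1.

1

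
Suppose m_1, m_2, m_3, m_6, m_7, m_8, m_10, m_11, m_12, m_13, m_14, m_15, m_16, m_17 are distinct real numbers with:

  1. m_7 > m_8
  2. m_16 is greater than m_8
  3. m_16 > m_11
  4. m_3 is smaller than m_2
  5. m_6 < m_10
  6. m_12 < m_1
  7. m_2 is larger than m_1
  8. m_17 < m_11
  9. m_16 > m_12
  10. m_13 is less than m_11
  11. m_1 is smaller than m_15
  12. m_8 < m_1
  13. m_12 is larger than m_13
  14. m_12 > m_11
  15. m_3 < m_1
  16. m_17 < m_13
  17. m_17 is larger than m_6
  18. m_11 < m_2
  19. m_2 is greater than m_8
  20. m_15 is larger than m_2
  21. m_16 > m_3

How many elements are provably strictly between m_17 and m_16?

3

Chaining upward from m_17 reaches: m_13, m_11, m_12, m_1, m_2, m_15.
Chaining downward from m_16 reaches: m_6, m_13, m_8, m_11, m_3, m_12.
Strictly between m_17 and m_16 are those in both lists: m_13, m_11, m_12 — 3 elements.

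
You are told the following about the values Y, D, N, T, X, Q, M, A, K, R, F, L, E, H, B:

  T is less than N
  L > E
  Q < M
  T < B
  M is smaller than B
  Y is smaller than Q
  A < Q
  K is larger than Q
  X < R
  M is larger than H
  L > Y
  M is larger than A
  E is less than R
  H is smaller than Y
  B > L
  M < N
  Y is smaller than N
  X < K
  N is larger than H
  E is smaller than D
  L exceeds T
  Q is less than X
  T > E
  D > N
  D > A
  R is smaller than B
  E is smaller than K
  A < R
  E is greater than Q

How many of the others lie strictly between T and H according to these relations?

The relations place H below T. An element lies strictly between them when it is forced above H and also forced below T.
Above H: {Y, Q, E, M, X, R, L, B, K, N, D}. Below T: {A, Y, Q, E}.
Intersection: {Y, Q, E} — 3.

3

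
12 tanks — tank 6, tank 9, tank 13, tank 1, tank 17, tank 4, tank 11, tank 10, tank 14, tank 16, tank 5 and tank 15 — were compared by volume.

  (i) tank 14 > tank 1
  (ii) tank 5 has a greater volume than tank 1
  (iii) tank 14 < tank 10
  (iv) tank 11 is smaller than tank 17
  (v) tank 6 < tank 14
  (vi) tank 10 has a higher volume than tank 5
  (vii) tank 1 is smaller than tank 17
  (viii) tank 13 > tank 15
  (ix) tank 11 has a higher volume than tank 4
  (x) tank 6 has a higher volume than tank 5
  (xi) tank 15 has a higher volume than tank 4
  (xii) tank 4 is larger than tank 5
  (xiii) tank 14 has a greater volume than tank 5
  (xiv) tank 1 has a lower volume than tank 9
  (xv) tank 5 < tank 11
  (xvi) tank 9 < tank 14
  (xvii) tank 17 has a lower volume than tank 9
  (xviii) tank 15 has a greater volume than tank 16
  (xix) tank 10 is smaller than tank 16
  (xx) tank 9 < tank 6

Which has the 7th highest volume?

Piecing the relations together gives one ordering: tank 1 < tank 5 < tank 4 < tank 11 < tank 17 < tank 9 < tank 6 < tank 14 < tank 10 < tank 16 < tank 15 < tank 13.
Counting 7 from the largest end gives tank 9.

tank 9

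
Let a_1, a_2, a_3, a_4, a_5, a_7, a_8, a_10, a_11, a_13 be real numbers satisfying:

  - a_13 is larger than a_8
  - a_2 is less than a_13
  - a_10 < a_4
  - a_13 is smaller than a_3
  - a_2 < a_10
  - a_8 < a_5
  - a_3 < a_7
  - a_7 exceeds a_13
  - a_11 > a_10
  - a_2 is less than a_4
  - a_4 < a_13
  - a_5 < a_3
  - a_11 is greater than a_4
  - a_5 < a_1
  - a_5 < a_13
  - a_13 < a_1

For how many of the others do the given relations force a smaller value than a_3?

6

Directly below a_3: a_5, a_13.
One step further: a_2, a_8, a_4 (5 so far).
One step further: a_10 (6 so far).
Nothing else is reachable below a_3; 6 in all.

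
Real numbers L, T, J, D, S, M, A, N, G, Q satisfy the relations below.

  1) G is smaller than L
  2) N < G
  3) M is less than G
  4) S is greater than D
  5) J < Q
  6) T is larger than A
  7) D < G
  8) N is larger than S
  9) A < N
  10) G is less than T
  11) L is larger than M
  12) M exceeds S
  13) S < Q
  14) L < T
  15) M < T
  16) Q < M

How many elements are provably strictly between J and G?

2

Chaining upward from J reaches: Q, M, L, T.
Chaining downward from G reaches: D, S, Q, M, A, N.
Strictly between J and G are those in both lists: Q, M — 2 elements.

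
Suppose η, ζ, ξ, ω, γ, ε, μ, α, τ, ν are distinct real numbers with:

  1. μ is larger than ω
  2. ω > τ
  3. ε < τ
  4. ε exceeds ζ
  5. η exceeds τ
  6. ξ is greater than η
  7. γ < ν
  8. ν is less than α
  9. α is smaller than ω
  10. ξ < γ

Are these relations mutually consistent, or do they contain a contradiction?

consistent

Every relation is compatible with ζ < ε < τ < η < ξ < γ < ν < α < ω < μ; the set is consistent.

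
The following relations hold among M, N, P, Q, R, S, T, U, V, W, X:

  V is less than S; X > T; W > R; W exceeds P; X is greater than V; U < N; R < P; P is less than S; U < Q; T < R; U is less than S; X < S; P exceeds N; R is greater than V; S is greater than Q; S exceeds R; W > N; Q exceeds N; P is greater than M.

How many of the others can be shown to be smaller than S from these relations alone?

9

Directly below S: U, Q, V, R, P, X.
One step further: N, M, T (9 so far).
Nothing else is reachable below S; 9 in all.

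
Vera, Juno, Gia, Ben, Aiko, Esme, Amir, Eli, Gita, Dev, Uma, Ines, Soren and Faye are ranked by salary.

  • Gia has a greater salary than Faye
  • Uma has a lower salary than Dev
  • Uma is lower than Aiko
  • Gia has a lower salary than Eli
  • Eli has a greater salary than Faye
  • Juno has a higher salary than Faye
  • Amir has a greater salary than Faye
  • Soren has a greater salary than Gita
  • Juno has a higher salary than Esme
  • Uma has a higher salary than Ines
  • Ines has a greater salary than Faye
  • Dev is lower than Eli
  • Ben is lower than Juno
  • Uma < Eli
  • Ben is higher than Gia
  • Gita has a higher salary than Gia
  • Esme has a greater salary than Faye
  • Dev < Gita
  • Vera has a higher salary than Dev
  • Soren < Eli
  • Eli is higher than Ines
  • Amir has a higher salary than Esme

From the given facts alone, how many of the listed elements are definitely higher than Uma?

From Uma the given relations immediately reach Aiko, Dev, Eli.
From those, Gita, Vera — 5 in total.
From those, Soren — 6 in total.
No other element is forced above Uma by the given relations, so the count is 6.

6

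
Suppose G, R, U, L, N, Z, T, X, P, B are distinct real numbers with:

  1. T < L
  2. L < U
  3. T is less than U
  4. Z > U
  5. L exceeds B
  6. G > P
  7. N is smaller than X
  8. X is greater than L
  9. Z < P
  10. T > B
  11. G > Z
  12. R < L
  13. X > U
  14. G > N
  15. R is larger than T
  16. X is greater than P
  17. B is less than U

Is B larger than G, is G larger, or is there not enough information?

Link the given pairs in sequence: B < T; T < L; L < U; U < Z; Z < P; P < G.
Chaining these gives B < T < L < U < Z < P < G.
So G is larger.

G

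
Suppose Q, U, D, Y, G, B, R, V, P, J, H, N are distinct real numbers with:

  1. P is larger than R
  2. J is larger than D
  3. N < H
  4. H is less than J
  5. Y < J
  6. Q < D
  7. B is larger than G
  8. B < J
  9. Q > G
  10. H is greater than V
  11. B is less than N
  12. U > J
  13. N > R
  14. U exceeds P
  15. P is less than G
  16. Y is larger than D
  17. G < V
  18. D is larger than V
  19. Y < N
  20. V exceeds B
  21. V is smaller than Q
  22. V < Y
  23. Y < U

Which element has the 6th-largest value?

D

The consecutive relations fix a unique order: R < P < G < B < V < Q < D < Y < N < H < J < U.
The 6th largest is D.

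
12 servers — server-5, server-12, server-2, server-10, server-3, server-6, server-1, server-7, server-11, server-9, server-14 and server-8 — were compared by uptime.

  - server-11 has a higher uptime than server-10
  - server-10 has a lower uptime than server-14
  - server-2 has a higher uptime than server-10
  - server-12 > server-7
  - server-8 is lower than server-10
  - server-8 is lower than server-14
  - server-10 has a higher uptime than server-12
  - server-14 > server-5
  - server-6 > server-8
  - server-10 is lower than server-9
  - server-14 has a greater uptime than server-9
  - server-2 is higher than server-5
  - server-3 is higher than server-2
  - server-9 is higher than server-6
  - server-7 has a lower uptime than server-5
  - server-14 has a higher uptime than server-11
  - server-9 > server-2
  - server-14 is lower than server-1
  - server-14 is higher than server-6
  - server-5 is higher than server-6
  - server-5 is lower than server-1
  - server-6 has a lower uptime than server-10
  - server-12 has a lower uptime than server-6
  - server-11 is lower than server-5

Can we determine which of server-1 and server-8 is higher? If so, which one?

server-8 < server-6 and server-6 < server-10 give server-8 < server-10.
Then server-10 < server-11 extends the chain to server-11.
With server-11 < server-5: server-8 < server-6 < server-10 < server-11 < server-5.
Then server-5 < server-2 extends the chain to server-2.
With server-2 < server-9: server-8 < server-6 < server-10 < server-11 < server-5 < server-2 < server-9.
With server-9 < server-14: server-8 < server-6 < server-10 < server-11 < server-5 < server-2 < server-9 < server-14.
Then server-14 < server-1 extends the chain to server-1.
So server-1 is higher.

server-1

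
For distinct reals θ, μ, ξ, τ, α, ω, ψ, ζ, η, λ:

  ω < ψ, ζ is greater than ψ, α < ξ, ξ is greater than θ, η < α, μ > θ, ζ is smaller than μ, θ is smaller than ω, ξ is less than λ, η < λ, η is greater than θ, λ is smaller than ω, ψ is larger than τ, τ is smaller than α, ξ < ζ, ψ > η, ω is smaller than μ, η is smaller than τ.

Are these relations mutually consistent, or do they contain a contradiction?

Every relation is compatible with θ < η < τ < α < ξ < λ < ω < ψ < ζ < μ; the set is consistent.

consistent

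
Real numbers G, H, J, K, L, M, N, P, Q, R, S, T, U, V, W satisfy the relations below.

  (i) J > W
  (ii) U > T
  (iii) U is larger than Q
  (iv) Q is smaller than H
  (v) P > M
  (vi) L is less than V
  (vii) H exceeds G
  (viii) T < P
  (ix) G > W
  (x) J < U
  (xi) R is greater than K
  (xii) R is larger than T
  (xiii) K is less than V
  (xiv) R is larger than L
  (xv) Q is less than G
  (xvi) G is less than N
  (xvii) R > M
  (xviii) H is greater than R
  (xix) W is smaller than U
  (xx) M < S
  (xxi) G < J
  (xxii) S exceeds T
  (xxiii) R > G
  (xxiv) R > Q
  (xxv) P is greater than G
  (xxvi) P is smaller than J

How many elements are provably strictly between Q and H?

Chaining upward from Q reaches: G, N, R, P, J, U.
Chaining downward from H reaches: K, W, G, M, T, L, R.
Strictly between Q and H are those in both lists: G, R — 2 elements.

2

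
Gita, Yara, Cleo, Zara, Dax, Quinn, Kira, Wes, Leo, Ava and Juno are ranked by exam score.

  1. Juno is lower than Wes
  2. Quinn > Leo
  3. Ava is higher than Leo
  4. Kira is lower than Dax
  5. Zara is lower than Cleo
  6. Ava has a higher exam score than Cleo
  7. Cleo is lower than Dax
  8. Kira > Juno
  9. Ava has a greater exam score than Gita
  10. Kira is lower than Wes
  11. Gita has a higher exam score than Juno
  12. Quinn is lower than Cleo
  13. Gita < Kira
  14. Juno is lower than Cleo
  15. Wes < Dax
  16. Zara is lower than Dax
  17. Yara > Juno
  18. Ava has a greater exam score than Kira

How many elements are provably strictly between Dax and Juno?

Chaining upward from Juno reaches: Gita, Yara, Cleo, Kira, Wes, Ava.
Chaining downward from Dax reaches: Leo, Quinn, Gita, Zara, Cleo, Kira, Wes.
Strictly between Juno and Dax are those in both lists: Gita, Cleo, Kira, Wes — 4 elements.

4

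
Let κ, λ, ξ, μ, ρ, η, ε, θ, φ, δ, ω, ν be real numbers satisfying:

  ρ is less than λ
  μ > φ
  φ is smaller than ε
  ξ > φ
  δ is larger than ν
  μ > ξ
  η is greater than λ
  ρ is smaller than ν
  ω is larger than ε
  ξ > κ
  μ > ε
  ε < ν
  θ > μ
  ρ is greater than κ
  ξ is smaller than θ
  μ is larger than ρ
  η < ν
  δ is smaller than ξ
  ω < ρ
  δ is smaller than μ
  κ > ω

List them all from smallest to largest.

φ < ε < ω < κ < ρ < λ < η < ν < δ < ξ < μ < θ

The consecutive links are each given: φ < ε; ε < ω; ω < κ; κ < ρ; ρ < λ; λ < η; η < ν; ν < δ; δ < ξ; ξ < μ; μ < θ.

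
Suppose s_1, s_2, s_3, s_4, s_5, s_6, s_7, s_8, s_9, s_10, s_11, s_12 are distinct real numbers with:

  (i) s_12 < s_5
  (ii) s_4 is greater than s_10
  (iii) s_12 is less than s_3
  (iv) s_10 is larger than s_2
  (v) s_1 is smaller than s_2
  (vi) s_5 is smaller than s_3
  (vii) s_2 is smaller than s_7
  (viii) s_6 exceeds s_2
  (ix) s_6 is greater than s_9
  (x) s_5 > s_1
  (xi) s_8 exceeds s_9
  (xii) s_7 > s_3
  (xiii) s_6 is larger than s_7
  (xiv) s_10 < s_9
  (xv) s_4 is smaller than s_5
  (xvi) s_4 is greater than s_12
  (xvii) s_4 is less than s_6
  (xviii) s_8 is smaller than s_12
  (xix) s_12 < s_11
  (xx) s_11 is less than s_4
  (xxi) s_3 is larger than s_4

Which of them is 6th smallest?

s_12

The consecutive relations fix a unique order: s_1 < s_2 < s_10 < s_9 < s_8 < s_12 < s_11 < s_4 < s_5 < s_3 < s_7 < s_6.
Counting 6 from the smallest end gives s_12.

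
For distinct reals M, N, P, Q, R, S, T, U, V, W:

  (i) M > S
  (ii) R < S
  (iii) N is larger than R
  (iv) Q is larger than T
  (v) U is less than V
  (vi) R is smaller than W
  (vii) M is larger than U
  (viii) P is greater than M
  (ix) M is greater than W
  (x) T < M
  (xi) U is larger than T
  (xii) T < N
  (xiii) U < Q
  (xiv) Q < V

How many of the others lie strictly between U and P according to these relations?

1

Chaining upward from U reaches: Q, M, V.
Chaining downward from P reaches: R, T, S, W, M.
Strictly between U and P are those in both lists: M — 1 element.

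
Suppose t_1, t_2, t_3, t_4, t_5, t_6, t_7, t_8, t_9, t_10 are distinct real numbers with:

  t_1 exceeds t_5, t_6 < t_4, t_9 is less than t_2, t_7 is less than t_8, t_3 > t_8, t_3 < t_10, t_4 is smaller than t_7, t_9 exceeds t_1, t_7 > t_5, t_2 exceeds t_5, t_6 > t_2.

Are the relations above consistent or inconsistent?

consistent

Every relation is compatible with t_5 < t_1 < t_9 < t_2 < t_6 < t_4 < t_7 < t_8 < t_3 < t_10; the set is consistent.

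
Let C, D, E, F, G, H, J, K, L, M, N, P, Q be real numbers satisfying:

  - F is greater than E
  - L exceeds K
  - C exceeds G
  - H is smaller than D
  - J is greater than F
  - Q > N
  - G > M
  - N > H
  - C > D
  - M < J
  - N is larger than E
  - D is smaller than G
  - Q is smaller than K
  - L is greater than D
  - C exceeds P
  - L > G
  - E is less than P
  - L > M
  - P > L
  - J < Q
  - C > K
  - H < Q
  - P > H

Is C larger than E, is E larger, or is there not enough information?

C

E < F and F < J give E < J.
Then J < Q extends the chain to Q.
With Q < K: E < F < J < Q < K.
Then K < L extends the chain to L.
With L < P: E < F < J < Q < K < L < P.
With P < C: E < F < J < Q < K < L < P < C.
So C is larger.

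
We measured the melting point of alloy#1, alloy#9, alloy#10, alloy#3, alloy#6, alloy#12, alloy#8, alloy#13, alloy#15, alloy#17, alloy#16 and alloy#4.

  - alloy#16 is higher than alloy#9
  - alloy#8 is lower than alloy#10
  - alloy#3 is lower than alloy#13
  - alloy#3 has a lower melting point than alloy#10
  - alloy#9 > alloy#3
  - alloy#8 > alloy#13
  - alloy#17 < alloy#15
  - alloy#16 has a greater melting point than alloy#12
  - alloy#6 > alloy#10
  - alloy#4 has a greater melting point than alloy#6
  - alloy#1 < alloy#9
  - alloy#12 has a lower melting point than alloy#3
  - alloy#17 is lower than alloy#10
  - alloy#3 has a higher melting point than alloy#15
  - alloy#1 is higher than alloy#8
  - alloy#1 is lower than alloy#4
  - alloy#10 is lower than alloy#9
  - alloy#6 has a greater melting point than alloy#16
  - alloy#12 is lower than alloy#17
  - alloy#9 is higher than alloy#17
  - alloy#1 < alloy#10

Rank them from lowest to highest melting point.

The consecutive links are each given: alloy#12 < alloy#17; alloy#17 < alloy#15; alloy#15 < alloy#3; alloy#3 < alloy#13; alloy#13 < alloy#8; alloy#8 < alloy#1; alloy#1 < alloy#10; alloy#10 < alloy#9; alloy#9 < alloy#16; alloy#16 < alloy#6; alloy#6 < alloy#4.

alloy#12 < alloy#17 < alloy#15 < alloy#3 < alloy#13 < alloy#8 < alloy#1 < alloy#10 < alloy#9 < alloy#16 < alloy#6 < alloy#4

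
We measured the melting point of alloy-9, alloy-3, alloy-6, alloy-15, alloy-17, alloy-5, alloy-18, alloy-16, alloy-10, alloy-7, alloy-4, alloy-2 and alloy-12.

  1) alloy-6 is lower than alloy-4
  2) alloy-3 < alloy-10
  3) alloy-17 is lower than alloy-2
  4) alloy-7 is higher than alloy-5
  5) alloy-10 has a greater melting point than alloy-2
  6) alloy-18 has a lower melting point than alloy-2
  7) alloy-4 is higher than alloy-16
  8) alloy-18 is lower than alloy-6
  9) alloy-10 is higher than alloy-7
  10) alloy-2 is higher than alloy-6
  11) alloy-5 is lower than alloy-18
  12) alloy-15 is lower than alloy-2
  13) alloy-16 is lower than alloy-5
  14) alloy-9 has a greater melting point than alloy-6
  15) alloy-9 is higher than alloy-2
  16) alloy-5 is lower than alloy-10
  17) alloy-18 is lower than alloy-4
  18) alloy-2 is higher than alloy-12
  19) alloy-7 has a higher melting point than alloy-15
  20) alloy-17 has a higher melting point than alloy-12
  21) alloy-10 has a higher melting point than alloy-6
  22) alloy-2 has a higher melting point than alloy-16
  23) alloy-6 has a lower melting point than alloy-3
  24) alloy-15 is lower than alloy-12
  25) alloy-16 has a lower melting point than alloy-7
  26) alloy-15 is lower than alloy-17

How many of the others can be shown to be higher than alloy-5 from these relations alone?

From alloy-5 the given relations immediately reach alloy-7, alloy-18, alloy-10.
From those, alloy-6, alloy-2, alloy-4 — 6 in total.
From those, alloy-3, alloy-9 — 8 in total.
Nothing else is reachable above alloy-5; 8 in all.

8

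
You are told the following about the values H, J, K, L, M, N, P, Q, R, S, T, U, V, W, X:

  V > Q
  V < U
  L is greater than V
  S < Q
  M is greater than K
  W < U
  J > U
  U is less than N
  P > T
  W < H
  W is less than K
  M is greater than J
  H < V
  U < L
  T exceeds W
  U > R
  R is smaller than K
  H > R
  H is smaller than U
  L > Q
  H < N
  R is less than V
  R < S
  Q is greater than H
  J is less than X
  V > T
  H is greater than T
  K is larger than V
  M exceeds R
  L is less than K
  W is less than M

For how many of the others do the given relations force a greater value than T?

11

From T the given relations immediately reach H, V, P.
From those, Q, U, N, L, K — 8 in total.
From those, J, M — 10 in total.
From those, X — 11 in total.
No other element is forced above T by the given relations, so the count is 11.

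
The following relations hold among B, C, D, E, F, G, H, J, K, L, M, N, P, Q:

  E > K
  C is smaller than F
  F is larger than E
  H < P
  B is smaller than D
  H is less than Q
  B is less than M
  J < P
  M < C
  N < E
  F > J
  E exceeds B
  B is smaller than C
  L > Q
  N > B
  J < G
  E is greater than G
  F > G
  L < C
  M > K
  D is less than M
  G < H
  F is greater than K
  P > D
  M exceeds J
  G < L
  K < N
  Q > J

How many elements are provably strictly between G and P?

The relations place G below P. An element lies strictly between them when it is forced above G and also forced below P.
Above G: {H, Q, E, L, C, F}. Below P: {J, H, B, D}.
Intersection: {H} — 1.

1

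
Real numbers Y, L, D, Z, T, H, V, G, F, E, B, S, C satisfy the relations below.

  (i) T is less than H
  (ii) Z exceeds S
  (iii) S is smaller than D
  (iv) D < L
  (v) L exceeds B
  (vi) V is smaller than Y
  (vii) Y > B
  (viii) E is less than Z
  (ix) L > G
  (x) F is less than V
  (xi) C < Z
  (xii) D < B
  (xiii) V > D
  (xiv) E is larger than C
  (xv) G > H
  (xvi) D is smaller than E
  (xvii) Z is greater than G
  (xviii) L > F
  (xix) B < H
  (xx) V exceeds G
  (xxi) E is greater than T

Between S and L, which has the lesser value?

S

Following the relations from S: S < D < B < H < G < L.
So S < L; S is the smaller of the two.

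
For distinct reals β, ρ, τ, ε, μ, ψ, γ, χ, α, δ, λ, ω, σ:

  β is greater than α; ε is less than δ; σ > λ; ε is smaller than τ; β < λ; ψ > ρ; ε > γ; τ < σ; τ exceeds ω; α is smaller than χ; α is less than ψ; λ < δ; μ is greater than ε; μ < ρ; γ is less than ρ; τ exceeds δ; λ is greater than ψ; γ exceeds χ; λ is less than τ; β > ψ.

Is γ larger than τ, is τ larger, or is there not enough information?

τ

The relevant relations are γ < ε; ε < μ; μ < ρ; ρ < ψ; ψ < β; β < λ; λ < δ; δ < τ.
Chaining these gives γ < ε < μ < ρ < ψ < β < λ < δ < τ.
So τ is larger.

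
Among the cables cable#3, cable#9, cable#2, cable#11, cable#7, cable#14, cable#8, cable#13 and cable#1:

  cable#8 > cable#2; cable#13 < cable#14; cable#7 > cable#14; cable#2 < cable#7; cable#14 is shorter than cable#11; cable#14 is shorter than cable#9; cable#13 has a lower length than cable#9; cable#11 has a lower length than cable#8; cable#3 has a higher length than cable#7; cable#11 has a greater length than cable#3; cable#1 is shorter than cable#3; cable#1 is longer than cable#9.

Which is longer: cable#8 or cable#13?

cable#8

Link the given pairs in sequence: cable#13 < cable#14; cable#14 < cable#7; cable#7 < cable#3; cable#3 < cable#11; cable#11 < cable#8.
Chaining these gives cable#13 < cable#14 < cable#7 < cable#3 < cable#11 < cable#8.
So cable#13 < cable#8; cable#8 is the longer of the two.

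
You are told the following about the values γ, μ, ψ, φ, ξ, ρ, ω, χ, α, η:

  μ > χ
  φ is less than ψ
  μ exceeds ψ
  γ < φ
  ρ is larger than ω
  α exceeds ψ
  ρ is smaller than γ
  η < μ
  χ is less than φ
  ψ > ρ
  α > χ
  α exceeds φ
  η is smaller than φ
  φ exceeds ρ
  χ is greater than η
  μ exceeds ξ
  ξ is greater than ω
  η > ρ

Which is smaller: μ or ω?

ω

ω < ρ and ρ < η give ω < η.
With η < χ: ω < ρ < η < χ.
With χ < φ: ω < ρ < η < χ < φ.
With φ < ψ: ω < ρ < η < χ < φ < ψ.
Then ψ < μ extends the chain to μ.
So ω < μ; ω is the smaller of the two.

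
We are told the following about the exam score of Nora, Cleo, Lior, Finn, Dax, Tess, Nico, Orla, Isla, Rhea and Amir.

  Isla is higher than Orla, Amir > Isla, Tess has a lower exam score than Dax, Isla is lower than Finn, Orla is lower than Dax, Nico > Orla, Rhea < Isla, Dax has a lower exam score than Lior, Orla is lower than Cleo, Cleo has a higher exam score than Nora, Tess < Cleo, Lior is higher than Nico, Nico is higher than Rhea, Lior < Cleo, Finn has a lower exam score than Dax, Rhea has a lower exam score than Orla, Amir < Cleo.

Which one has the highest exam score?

Chaining downward from Cleo: directly below it, Orla, Nora, Tess, Amir, Lior; then Rhea, Isla, Nico, Dax; then Finn.
That covers every other element, and nothing is given above Cleo, so Cleo is the highest exam score.

Cleo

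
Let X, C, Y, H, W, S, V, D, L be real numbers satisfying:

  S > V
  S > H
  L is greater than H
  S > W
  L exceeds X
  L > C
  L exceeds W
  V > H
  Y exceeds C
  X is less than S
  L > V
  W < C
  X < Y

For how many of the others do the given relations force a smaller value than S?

From S the given relations immediately reach H, V, W, X.
Nothing else is reachable below S; 4 in all.

4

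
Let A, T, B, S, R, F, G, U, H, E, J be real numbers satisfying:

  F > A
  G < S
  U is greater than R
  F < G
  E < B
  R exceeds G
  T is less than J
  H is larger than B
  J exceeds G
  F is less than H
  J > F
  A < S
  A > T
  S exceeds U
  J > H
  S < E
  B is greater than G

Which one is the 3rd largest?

B

The consecutive relations fix a unique order: T < A < F < G < R < U < S < E < B < H < J.
Counting 3 from the largest end gives B.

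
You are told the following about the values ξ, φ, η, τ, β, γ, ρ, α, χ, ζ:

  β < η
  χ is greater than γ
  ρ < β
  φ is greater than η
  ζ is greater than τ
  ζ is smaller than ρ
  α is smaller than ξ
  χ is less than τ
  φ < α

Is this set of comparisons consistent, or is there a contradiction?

consistent

The single ordering γ < χ < τ < ζ < ρ < β < η < φ < α < ξ satisfies every listed relation, so no contradiction arises.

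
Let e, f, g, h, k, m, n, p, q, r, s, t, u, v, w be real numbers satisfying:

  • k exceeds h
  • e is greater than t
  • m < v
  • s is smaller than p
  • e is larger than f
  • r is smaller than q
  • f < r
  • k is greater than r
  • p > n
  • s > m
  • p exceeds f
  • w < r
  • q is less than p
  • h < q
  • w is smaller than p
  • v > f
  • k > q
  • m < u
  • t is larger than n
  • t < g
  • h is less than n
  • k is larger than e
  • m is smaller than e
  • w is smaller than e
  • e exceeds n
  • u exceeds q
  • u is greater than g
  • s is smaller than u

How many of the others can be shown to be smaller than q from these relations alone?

4

Directly below q: h, r.
One step further: w, f (4 so far).
No other element is forced below q by the given relations, so the count is 4.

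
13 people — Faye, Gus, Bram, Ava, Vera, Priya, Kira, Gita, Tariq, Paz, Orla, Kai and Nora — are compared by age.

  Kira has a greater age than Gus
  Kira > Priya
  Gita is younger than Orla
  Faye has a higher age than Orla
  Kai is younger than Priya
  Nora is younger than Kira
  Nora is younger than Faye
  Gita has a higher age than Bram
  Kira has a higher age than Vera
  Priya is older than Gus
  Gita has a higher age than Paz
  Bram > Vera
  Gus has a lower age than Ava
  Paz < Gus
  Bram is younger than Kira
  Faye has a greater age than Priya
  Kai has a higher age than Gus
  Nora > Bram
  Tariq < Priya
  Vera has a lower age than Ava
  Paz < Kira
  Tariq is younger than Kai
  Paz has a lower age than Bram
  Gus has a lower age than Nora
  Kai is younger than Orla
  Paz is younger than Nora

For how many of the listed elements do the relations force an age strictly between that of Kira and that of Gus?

Chaining upward from Gus reaches: Kai, Ava, Priya, Nora, Orla, Faye.
Chaining downward from Kira reaches: Paz, Vera, Tariq, Kai, Priya, Bram, Nora.
Strictly between Gus and Kira are those in both lists: Kai, Priya, Nora — 3 elements.

3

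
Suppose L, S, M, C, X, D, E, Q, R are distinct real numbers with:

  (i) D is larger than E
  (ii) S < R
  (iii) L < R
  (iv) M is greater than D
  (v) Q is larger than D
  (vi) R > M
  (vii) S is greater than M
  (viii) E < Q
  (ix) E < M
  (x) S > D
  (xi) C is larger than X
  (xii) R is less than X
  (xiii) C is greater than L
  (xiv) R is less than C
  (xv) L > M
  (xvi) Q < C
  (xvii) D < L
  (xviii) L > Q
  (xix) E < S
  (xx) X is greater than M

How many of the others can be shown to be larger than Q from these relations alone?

From Q the given relations immediately reach L, C.
From those, R — 3 in total.
From those, X — 4 in total.
Nothing else is reachable above Q; 4 in all.

4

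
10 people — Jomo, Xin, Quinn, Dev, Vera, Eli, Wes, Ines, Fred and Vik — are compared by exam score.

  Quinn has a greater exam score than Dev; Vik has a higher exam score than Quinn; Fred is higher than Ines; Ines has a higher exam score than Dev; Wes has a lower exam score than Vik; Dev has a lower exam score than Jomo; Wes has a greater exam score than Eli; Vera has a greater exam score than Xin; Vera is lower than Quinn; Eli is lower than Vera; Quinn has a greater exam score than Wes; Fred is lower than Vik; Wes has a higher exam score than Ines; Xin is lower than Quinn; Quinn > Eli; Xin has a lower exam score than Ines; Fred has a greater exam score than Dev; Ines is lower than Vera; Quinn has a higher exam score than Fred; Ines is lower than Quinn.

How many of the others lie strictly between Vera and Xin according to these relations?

The relations place Xin below Vera. An element lies strictly between them when it is forced above Xin and also forced below Vera.
Above Xin: {Ines, Wes, Fred, Quinn, Vik}. Below Vera: {Dev, Ines, Eli}.
Intersection: {Ines} — 1.

1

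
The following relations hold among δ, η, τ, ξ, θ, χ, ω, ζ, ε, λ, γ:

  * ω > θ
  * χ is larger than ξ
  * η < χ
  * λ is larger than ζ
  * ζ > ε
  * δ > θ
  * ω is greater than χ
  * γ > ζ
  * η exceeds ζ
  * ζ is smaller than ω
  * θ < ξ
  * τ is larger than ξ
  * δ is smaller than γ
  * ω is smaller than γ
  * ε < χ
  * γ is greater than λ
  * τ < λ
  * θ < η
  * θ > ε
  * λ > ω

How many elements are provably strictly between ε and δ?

1

The relations place ε below δ. An element lies strictly between them when it is forced above ε and also forced below δ.
Above ε: {θ, ζ, η, ξ, χ, ω, τ, λ, γ}. Below δ: {θ}.
Intersection: {θ} — 1.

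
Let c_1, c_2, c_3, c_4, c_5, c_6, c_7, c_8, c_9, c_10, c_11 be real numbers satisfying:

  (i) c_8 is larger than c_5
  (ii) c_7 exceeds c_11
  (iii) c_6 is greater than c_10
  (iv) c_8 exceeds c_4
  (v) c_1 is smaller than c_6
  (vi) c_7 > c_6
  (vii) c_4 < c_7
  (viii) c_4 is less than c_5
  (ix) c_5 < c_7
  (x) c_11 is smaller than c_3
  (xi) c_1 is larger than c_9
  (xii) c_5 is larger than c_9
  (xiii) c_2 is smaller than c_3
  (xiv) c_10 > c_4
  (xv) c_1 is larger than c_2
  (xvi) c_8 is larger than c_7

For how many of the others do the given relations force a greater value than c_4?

5

The elements the relations force above c_4 are c_10, c_6, c_5, c_7, c_8 — no chain reaches any other.
That is 5.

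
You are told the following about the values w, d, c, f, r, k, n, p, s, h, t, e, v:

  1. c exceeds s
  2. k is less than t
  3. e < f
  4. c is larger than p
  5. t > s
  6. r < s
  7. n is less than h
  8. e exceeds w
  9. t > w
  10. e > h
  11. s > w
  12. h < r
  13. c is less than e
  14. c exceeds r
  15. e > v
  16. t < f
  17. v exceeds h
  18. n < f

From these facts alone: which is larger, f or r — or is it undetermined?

The relevant relations are r < s; s < c; c < e; e < f.
Together: r < s < c < e < f.
So f is larger.

f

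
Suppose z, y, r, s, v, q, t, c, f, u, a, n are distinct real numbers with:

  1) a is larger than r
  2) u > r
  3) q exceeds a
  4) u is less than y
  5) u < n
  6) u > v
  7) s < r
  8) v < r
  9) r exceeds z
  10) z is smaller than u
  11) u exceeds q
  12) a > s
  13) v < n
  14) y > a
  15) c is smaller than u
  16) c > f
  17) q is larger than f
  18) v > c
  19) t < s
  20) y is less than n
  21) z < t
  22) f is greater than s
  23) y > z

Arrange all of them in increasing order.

z < t < s < f < c < v < r < a < q < u < y < n

Each adjacent pair is fixed by a given relation: z < t; t < s; s < f; f < c; c < v; v < r; r < a; a < q; q < u; u < y; y < n. Chaining them end to end gives the full order.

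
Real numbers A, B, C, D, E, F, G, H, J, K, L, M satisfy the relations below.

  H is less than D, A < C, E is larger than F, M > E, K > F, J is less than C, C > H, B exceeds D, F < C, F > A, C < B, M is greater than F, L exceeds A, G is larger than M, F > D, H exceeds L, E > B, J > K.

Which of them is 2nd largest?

M

Piecing the relations together gives one ordering: A < L < H < D < F < K < J < C < B < E < M < G.
The 2nd largest is M.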